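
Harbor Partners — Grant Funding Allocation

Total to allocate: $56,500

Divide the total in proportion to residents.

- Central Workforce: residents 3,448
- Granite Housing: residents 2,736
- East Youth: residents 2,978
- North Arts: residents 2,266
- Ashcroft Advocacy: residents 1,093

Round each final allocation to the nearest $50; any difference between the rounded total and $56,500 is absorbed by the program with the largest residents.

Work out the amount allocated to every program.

Residents total: 12,521.
Pro-rata amounts: Central Workforce 3,448/12,521 × $56,500 = 15,558.82; Granite Housing 2,736/12,521 × $56,500 = 12,345.98; East Youth 2,978/12,521 × $56,500 = 13,437.98; North Arts 2,266/12,521 × $56,500 = 10,225.14; Ashcroft Advocacy 1,093/12,521 × $56,500 = 4,932.07.
Rounded to nearest $50: Central Workforce $15,550; Granite Housing $12,350; East Youth $13,450; North Arts $10,250; Ashcroft Advocacy $4,950. Sum = $56,550.
Difference $56,500 − $56,550 = −$50 applied to largest residents (Central Workforce): Central Workforce becomes $15,500.

Central Workforce: $15,500 · Granite Housing: $12,350 · East Youth: $13,450 · North Arts: $10,250 · Ashcroft Advocacy: $4,950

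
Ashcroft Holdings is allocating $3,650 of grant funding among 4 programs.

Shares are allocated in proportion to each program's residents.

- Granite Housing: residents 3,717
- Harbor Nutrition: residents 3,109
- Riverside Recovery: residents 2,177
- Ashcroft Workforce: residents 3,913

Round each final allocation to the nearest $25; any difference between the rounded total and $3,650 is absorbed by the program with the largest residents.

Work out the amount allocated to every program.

Granite Housing: $1,050; Harbor Nutrition: $875; Riverside Recovery: $625; Ashcroft Workforce: $1,100

Combined residents = 3,717 + 3,109 + 2,177 + 3,913 = 12,916.
Unrounded shares: Granite Housing 1,050.41; Harbor Nutrition 878.59; Riverside Recovery 615.21; Ashcroft Workforce 1,105.80.
After rounding ($25): Granite Housing $1,050; Harbor Nutrition $875; Riverside Recovery $625; Ashcroft Workforce $1,100. Sum = $3,650.
Rounded total matches; no reconciliation needed.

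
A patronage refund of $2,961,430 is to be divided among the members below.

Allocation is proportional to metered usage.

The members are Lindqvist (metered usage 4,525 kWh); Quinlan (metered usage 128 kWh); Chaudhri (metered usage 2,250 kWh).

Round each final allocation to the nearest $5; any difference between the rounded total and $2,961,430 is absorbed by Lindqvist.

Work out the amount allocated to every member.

Lindqvist: $1,941,250; Quinlan: $54,915; Chaudhri: $965,265

Total metered usage = 6,903.
Unrounded shares: Lindqvist 4,525/6,903 × $2,961,430 = 1,941,253.19; Quinlan 128/6,903 × $2,961,430 = 54,912.80; Chaudhri 2,250/6,903 × $2,961,430 = 965,264.02.
Rounded to nearest $5: Lindqvist $1,941,255; Quinlan $54,915; Chaudhri $965,265. Sum = $2,961,435.
Difference $2,961,430 − $2,961,435 = −$5 applied to Lindqvist: Lindqvist becomes $1,941,250.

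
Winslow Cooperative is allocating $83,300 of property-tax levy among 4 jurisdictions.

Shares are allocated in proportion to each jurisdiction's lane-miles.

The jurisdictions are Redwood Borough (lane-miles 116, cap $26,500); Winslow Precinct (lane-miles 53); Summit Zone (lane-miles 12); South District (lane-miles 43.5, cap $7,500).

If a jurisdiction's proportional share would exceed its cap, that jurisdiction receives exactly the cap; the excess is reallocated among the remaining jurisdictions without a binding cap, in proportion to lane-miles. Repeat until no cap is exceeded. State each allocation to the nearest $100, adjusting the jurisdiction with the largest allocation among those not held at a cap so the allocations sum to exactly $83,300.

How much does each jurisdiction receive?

Combined lane-miles = 224.5.
Pro-rata shares before constraints: Redwood Borough 43,041.43; Winslow Precinct 19,665.48; Summit Zone 4,452.56; South District 16,140.53.
Held at cap: Redwood Borough ($26,500), South District ($7,500); balance $49,300 reallocated over remaining lane-miles 65.
Shares after redistribution: Winslow Precinct 40,198.46 → $40,200; Summit Zone 9,101.54 → $9,100.

Redwood Borough: $26,500 · Winslow Precinct: $40,200 · Summit Zone: $9,100 · South District: $7,500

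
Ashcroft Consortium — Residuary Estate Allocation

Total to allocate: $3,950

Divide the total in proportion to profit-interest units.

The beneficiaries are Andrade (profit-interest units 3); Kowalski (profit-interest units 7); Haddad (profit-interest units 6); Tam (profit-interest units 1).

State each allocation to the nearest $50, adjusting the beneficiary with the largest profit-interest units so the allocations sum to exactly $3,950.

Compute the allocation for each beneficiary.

Andrade: $700; Kowalski: $1,600; Haddad: $1,400; Tam: $250

Combined profit-interest units = 3 + 7 + 6 + 1 = 17.
Raw shares: Andrade 697.06; Kowalski 1,626.47; Haddad 1,394.12; Tam 232.35.
At nearest $50: Andrade $700; Kowalski $1,650; Haddad $1,400; Tam $250. Sum = $4,000.
Difference $3,950 − $4,000 = −$50 applied to largest profit-interest units (Kowalski): Kowalski becomes $1,600.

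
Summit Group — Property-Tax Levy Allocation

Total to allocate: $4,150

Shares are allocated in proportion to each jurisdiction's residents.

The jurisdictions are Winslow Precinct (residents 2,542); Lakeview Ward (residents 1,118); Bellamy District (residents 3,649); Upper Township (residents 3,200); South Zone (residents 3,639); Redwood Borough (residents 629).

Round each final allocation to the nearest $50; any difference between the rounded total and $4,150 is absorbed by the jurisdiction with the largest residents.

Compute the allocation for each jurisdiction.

Winslow Precinct: $700; Lakeview Ward: $300; Bellamy District: $1,050; Upper Township: $900; South Zone: $1,000; Redwood Borough: $200

Residents total: 14,777.
Proportional shares: Winslow Precinct 2,542/14,777 × $4,150 = 713.90; Lakeview Ward 1,118/14,777 × $4,150 = 313.98; Bellamy District 3,649/14,777 × $4,150 = 1,024.79; Upper Township 3,200/14,777 × $4,150 = 898.69; South Zone 3,639/14,777 × $4,150 = 1,021.98; Redwood Borough 629/14,777 × $4,150 = 176.65.
After rounding ($50): Winslow Precinct $700; Lakeview Ward $300; Bellamy District $1,000; Upper Township $900; South Zone $1,000; Redwood Borough $200. Sum = $4,100.
Difference $4,150 − $4,100 = +$50 applied to largest residents (Bellamy District): Bellamy District becomes $1,050.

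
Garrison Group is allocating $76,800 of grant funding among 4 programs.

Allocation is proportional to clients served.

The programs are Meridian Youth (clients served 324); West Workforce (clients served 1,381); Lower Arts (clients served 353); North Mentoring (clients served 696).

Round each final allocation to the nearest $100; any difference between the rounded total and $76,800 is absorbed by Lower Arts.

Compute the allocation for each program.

Sum of clients served: 2,754.
Proportional shares: Meridian Youth 324/2,754 × $76,800 = 9,035.29; West Workforce 1,381/2,754 × $76,800 = 38,511.55; Lower Arts 353/2,754 × $76,800 = 9,844.01; North Mentoring 696/2,754 × $76,800 = 19,409.15.
After rounding ($100): Meridian Youth $9,000; West Workforce $38,500; Lower Arts $9,800; North Mentoring $19,400. Sum = $76,700.
Difference $76,800 − $76,700 = +$100 applied to Lower Arts: Lower Arts becomes $9,900.

Meridian Youth: $9,000; West Workforce: $38,500; Lower Arts: $9,900; North Mentoring: $19,400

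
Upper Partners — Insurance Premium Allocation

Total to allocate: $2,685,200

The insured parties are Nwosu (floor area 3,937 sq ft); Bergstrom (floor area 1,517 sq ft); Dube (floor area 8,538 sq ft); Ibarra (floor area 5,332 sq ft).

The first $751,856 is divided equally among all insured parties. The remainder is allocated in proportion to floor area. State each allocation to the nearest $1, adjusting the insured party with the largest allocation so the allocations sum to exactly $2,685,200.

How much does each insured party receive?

First tranche $751,856 split equally: $187,964 each.
Remainder $1,933,344 by floor area (total 19,324): Nwosu 393,892.33 → $393,892; Bergstrom 151,774.11 → $151,774; Dube 854,217.09 → $854,217; Ibarra 533,460.47 → $533,460.
Rounding difference +$1 on remainder applied to Dube.
Totals: Nwosu $187,964 + $393,892 = $581,856; Bergstrom $187,964 + $151,774 = $339,738; Dube $187,964 + $854,218 = $1,042,182; Ibarra $187,964 + $533,460 = $721,424.

Nwosu: $581,856 · Bergstrom: $339,738 · Dube: $1,042,182 · Ibarra: $721,424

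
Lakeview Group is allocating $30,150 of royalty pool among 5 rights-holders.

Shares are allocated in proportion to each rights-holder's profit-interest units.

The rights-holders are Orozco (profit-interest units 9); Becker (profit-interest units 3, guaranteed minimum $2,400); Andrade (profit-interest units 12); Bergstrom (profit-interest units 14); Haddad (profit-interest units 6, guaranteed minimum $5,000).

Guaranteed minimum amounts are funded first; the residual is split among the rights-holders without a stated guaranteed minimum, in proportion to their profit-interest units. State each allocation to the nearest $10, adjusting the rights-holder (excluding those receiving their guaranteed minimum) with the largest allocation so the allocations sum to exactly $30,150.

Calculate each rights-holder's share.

Minimums first: Becker $2,400; Haddad $5,000. Remaining pool $22,750.
Remaining pool split over remaining profit-interest units 35: Orozco 5,850.00 → $5,850; Andrade 7,800.00 → $7,800; Bergstrom 9,100.00 → $9,100.

Orozco: $5,850 | Becker: $2,400 | Andrade: $7,800 | Bergstrom: $9,100 | Haddad: $5,000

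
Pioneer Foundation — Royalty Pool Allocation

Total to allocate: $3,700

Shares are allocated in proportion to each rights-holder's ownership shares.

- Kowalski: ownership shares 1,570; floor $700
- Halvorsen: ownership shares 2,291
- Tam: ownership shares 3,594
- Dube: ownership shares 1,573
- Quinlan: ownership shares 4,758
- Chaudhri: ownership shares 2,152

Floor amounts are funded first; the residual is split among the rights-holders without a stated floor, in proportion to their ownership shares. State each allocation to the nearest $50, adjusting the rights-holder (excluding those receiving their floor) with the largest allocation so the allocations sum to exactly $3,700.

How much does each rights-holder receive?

Fund the minimums — Kowalski $700. Remaining pool $3,000.
Remaining pool split over remaining ownership shares 14,368: Halvorsen 478.35 → $500; Tam 750.42 → $750; Dube 328.44 → $350; Quinlan 993.46 → $1,000; Chaudhri 449.33 → $450.
Rounding difference −$50 applied to Quinlan → $950.

Kowalski: $700; Halvorsen: $500; Tam: $750; Dube: $350; Quinlan: $950; Chaudhri: $450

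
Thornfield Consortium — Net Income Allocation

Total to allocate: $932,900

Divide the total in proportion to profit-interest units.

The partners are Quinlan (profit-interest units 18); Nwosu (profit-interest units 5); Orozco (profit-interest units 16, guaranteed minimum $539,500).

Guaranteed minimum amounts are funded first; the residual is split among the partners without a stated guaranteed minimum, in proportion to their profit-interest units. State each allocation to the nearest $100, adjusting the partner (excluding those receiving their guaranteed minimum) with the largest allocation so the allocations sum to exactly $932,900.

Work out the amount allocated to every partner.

Quinlan: $307,900 | Nwosu: $85,500 | Orozco: $539,500

Minimums first: Orozco $539,500. Remaining pool $393,400.
Remaining pool split over remaining profit-interest units 23: Quinlan 307,878.26 → $307,900; Nwosu 85,521.74 → $85,500.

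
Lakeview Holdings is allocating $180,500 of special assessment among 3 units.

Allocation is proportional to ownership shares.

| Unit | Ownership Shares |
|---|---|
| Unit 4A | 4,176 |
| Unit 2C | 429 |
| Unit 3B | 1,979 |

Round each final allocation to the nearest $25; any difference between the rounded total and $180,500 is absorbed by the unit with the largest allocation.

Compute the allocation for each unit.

Sum of ownership shares: 6,584.
Unrounded shares: Unit 4A 4,176/6,584 × $180,500 = 114,484.81; Unit 2C 429/6,584 × $180,500 = 11,761.01; Unit 3B 1,979/6,584 × $180,500 = 54,254.18.
Rounded to nearest $25: Unit 4A $114,475; Unit 2C $11,750; Unit 3B $54,250. Sum = $180,475.
Difference $180,500 − $180,475 = +$25 applied to largest allocation (Unit 4A): Unit 4A becomes $114,500.

Unit 4A: $114,500 | Unit 2C: $11,750 | Unit 3B: $54,250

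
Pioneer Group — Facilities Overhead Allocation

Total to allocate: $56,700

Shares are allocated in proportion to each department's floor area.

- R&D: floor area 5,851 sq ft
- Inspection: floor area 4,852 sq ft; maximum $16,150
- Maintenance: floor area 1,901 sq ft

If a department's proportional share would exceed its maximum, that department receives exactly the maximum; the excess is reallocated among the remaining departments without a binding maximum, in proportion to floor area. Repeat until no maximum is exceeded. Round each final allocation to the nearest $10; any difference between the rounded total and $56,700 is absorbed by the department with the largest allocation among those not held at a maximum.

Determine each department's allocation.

Total floor area = 12,604.
Pro-rata shares before constraints: R&D 26,321.14; Inspection 21,827.07; Maintenance 8,551.79.
Capped: Inspection ($16,150); remaining pool $40,550 reallocated over remaining floor area 7,752.
Redistributed shares: R&D 30,606.04 → $30,610; Maintenance 9,943.96 → $9,940.

R&D: $30,610 · Inspection: $16,150 · Maintenance: $9,940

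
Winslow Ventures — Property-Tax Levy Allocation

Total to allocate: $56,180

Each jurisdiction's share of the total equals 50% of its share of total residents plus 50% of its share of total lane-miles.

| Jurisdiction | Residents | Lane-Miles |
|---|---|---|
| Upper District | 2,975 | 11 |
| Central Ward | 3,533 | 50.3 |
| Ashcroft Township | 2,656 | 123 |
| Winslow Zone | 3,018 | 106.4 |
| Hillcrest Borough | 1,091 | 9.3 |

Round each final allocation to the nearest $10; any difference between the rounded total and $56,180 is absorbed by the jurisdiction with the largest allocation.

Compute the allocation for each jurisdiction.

Residents total 13,273; lane-miles total 300.
Blended shares (50% residents + 50% lane-miles): Upper District 0.1304; Central Ward 0.2169; Ashcroft Township 0.3051; Winslow Zone 0.2910; Hillcrest Borough 0.0566.
Raw shares: Upper District 7,326.04; Central Ward 12,186.74; Ashcroft Township 17,137.86; Winslow Zone 16,349.66; Hillcrest Borough 3,179.70.
After rounding ($10): Upper District $7,330; Central Ward $12,190; Ashcroft Township $17,140; Winslow Zone $16,350; Hillcrest Borough $3,180. Sum = $56,190.
Difference $56,180 − $56,190 = −$10 applied to largest allocation (Ashcroft Township): Ashcroft Township becomes $17,130.

Upper District: $7,330; Central Ward: $12,190; Ashcroft Township: $17,130; Winslow Zone: $16,350; Hillcrest Borough: $3,180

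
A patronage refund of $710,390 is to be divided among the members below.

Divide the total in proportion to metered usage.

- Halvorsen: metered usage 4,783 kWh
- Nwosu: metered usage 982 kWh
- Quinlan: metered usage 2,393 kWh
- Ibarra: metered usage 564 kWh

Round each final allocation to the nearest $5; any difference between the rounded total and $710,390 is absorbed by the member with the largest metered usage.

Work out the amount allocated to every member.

Halvorsen: $389,570 · Nwosu: $79,980 · Quinlan: $194,905 · Ibarra: $45,935

Sum of metered usage: 8,722.
Pro-rata amounts: Halvorsen 4,783/8,722 × $710,390 = 389,566.08; Nwosu 982/8,722 × $710,390 = 79,982.00; Quinlan 2,393/8,722 × $710,390 = 194,905.21; Ibarra 564/8,722 × $710,390 = 45,936.71.
After rounding ($5): Halvorsen $389,565; Nwosu $79,980; Quinlan $194,905; Ibarra $45,935. Sum = $710,385.
Difference $710,390 − $710,385 = +$5 applied to largest metered usage (Halvorsen): Halvorsen becomes $389,570.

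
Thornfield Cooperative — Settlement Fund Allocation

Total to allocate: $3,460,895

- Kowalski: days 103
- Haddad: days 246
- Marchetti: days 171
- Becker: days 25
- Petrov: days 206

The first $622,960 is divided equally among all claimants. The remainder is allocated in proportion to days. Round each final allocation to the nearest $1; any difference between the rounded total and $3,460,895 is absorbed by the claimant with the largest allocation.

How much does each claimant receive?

Equal tier: $622,960 ÷ 5 = $124,592 apiece.
Remainder $2,837,935 by days (total 751): Kowalski 389,224.11 → $389,224; Haddad 929,603.21 → $929,603; Marchetti 646,187.60 → $646,188; Becker 94,471.87 → $94,472; Petrov 778,448.22 → $778,448.
Totals: Kowalski $124,592 + $389,224 = $513,816; Haddad $124,592 + $929,603 = $1,054,195; Marchetti $124,592 + $646,188 = $770,780; Becker $124,592 + $94,472 = $219,064; Petrov $124,592 + $778,448 = $903,040.

Kowalski: $513,816; Haddad: $1,054,195; Marchetti: $770,780; Becker: $219,064; Petrov: $903,040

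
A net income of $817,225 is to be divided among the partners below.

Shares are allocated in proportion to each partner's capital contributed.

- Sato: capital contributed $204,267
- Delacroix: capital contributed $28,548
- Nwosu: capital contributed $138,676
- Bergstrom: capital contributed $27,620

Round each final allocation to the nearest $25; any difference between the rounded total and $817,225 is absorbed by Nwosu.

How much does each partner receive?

Capital contributed total: 399,111.
Unrounded shares: Sato 204,267/399,111 × $817,225 = 418,259.83; Delacroix 28,548/399,111 × $817,225 = 58,455.27; Nwosu 138,676/399,111 × $817,225 = 283,954.82; Bergstrom 27,620/399,111 × $817,225 = 56,555.08.
After rounding ($25): Sato $418,250; Delacroix $58,450; Nwosu $283,950; Bergstrom $56,550. Sum = $817,200.
Difference $817,225 − $817,200 = +$25 applied to Nwosu: Nwosu becomes $283,975.

Sato: $418,250 | Delacroix: $58,450 | Nwosu: $283,975 | Bergstrom: $56,550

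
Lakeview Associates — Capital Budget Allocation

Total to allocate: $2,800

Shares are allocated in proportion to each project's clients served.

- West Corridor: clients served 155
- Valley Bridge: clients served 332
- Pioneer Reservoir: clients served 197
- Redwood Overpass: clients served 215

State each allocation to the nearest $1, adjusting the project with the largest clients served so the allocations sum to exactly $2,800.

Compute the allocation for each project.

Total clients served = 155 + 332 + 197 + 215 = 899.
Pro-rata amounts: West Corridor 482.76; Valley Bridge 1,034.04; Pioneer Reservoir 613.57; Redwood Overpass 669.63.
At nearest $1: West Corridor $483; Valley Bridge $1,034; Pioneer Reservoir $614; Redwood Overpass $670. Sum = $2,801.
Difference $2,800 − $2,801 = −$1 applied to largest clients served (Valley Bridge): Valley Bridge becomes $1,033.

West Corridor: $483 | Valley Bridge: $1,033 | Pioneer Reservoir: $614 | Redwood Overpass: $670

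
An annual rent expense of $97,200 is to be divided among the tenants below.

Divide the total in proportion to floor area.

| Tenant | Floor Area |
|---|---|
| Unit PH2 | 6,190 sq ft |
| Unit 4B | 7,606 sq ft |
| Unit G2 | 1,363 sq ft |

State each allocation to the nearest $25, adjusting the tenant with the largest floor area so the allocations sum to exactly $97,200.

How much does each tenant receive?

Combined floor area = 15,159.
Unrounded shares: Unit PH2 6,190/15,159 × $97,200 = 39,690.48; Unit 4B 7,606/15,159 × $97,200 = 48,769.92; Unit G2 1,363/15,159 × $97,200 = 8,739.60.
Rounded to nearest $25: Unit PH2 $39,700; Unit 4B $48,775; Unit G2 $8,750. Sum = $97,225.
Difference $97,200 − $97,225 = −$25 applied to largest floor area (Unit 4B): Unit 4B becomes $48,750.

Unit PH2: $39,700 · Unit 4B: $48,750 · Unit G2: $8,750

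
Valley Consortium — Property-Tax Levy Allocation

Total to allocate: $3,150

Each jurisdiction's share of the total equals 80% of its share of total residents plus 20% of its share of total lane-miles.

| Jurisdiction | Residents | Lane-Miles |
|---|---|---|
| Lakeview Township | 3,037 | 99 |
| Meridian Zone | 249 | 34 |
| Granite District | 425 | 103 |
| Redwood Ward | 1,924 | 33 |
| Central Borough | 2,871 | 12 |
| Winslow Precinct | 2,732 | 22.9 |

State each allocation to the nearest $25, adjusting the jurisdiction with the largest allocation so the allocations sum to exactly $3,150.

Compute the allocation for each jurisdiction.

Totals — residents 11,238, lane-miles 303.9.
Combined weights (80% residents + 20% lane-miles): Lakeview Township 0.2813; Meridian Zone 0.0401; Granite District 0.0980; Redwood Ward 0.1587; Central Borough 0.2123; Winslow Precinct 0.2096.
Proportional shares: Lakeview Township 886.25; Meridian Zone 126.32; Granite District 308.83; Redwood Ward 499.85; Central Borough 668.67; Winslow Precinct 660.09.
Rounded to nearest $25: Lakeview Township $875; Meridian Zone $125; Granite District $300; Redwood Ward $500; Central Borough $675; Winslow Precinct $650. Sum = $3,125.
Difference $3,150 − $3,125 = +$25 applied to largest allocation (Lakeview Township): Lakeview Township becomes $900.

Lakeview Township: $900 | Meridian Zone: $125 | Granite District: $300 | Redwood Ward: $500 | Central Borough: $675 | Winslow Precinct: $650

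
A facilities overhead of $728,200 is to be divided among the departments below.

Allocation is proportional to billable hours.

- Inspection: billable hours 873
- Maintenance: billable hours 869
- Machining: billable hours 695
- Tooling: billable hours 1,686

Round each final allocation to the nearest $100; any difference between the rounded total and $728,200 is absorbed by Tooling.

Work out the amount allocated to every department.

Inspection: $154,200 · Maintenance: $153,500 · Machining: $122,800 · Tooling: $297,700

Combined billable hours = 4,123.
Raw shares: Inspection 873/4,123 × $728,200 = 154,188.36; Maintenance 869/4,123 × $728,200 = 153,481.88; Machining 695/4,123 × $728,200 = 122,750.18; Tooling 1,686/4,123 × $728,200 = 297,779.58.
After rounding ($100): Inspection $154,200; Maintenance $153,500; Machining $122,800; Tooling $297,800. Sum = $728,300.
Difference $728,200 − $728,300 = −$100 applied to Tooling: Tooling becomes $297,700.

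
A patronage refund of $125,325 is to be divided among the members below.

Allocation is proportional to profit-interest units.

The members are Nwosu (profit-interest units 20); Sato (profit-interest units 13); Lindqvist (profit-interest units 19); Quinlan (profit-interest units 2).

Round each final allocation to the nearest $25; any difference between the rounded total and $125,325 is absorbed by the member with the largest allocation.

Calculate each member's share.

Sum of profit-interest units: 54.
Proportional shares: Nwosu 20/54 × $125,325 = 46,416.67; Sato 13/54 × $125,325 = 30,170.83; Lindqvist 19/54 × $125,325 = 44,095.83; Quinlan 2/54 × $125,325 = 4,641.67.
At nearest $25: Nwosu $46,425; Sato $30,175; Lindqvist $44,100; Quinlan $4,650. Sum = $125,350.
Difference $125,325 − $125,350 = −$25 applied to largest allocation (Nwosu): Nwosu becomes $46,400.

Nwosu: $46,400; Sato: $30,175; Lindqvist: $44,100; Quinlan: $4,650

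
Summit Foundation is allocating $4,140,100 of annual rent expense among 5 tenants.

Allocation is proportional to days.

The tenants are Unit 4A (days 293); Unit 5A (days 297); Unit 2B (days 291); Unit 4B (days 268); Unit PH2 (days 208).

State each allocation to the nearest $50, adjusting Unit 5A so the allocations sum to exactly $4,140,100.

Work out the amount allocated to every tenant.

Total days = 1,357.
Unrounded shares: Unit 4A 293/1,357 × $4,140,100 = 893,919.90; Unit 5A 297/1,357 × $4,140,100 = 906,123.58; Unit 2B 291/1,357 × $4,140,100 = 887,818.05; Unit 4B 268/1,357 × $4,140,100 = 817,646.87; Unit PH2 208/1,357 × $4,140,100 = 634,591.60.
After rounding ($50): Unit 4A $893,900; Unit 5A $906,100; Unit 2B $887,800; Unit 4B $817,650; Unit PH2 $634,600. Sum = $4,140,050.
Difference $4,140,100 − $4,140,050 = +$50 applied to Unit 5A: Unit 5A becomes $906,150.

Unit 4A: $893,900; Unit 5A: $906,150; Unit 2B: $887,800; Unit 4B: $817,650; Unit PH2: $634,600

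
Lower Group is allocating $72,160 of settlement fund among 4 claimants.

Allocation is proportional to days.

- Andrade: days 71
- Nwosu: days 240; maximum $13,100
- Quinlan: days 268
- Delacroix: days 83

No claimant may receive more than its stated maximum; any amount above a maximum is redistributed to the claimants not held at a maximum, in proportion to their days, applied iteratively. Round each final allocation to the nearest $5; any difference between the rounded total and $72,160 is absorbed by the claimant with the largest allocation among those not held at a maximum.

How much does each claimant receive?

Andrade: $9,935; Nwosu: $13,100; Quinlan: $37,510; Delacroix: $11,615

Days total: 662.
Proportional shares (ignoring caps): Andrade 7,739.21; Nwosu 26,160.73; Quinlan 29,212.81; Delacroix 9,047.25.
Held at cap: Nwosu ($13,100); residual $59,060 reallocated over remaining days 422.
Redistributed shares: Andrade 9,936.64 → $9,935; Quinlan 37,507.30 → $37,505; Delacroix 11,616.07 → $11,615.
Rounding difference +$5 applied to Quinlan → $37,510.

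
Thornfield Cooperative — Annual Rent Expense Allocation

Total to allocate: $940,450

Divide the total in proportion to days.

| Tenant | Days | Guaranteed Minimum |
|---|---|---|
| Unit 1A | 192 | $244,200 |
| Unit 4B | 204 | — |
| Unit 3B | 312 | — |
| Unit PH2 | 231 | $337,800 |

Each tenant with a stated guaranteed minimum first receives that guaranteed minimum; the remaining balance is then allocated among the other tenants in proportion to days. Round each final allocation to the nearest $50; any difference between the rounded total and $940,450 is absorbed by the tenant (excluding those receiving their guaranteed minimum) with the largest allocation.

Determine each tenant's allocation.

Unit 1A: $244,200 | Unit 4B: $141,700 | Unit 3B: $216,750 | Unit PH2: $337,800

Fund the minimums — Unit 1A $244,200; Unit PH2 $337,800. Residual $358,450.
Residual split over remaining days 516: Unit 4B 141,712.79 → $141,700; Unit 3B 216,737.21 → $216,750.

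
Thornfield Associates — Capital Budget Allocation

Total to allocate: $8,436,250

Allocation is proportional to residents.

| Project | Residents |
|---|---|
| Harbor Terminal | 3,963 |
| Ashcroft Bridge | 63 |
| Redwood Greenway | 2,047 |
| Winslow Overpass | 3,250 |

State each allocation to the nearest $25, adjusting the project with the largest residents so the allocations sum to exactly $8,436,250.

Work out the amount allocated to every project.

Sum of residents: 9,323.
Proportional shares: Harbor Terminal 3,963/9,323 × $8,436,250 = 3,586,062.29; Ashcroft Bridge 63/9,323 × $8,436,250 = 57,007.80; Redwood Greenway 2,047/9,323 × $8,436,250 = 1,852,301.16; Winslow Overpass 3,250/9,323 × $8,436,250 = 2,940,878.74.
Rounded to nearest $25: Harbor Terminal $3,586,050; Ashcroft Bridge $57,000; Redwood Greenway $1,852,300; Winslow Overpass $2,940,875. Sum = $8,436,225.
Difference $8,436,250 − $8,436,225 = +$25 applied to largest residents (Harbor Terminal): Harbor Terminal becomes $3,586,075.

Harbor Terminal: $3,586,075 | Ashcroft Bridge: $57,000 | Redwood Greenway: $1,852,300 | Winslow Overpass: $2,940,875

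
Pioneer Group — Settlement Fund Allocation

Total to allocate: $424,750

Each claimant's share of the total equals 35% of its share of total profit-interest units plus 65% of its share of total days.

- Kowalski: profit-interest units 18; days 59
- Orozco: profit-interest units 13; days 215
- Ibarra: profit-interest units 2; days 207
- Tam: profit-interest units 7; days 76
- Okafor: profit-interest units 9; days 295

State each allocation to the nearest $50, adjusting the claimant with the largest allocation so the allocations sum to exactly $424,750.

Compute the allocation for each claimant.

Kowalski: $73,750; Orozco: $109,100; Ibarra: $73,150; Tam: $45,850; Okafor: $122,900

Profit-interest units total 49; days total 852.
Composite weights (35% profit-interest units + 65% days): Kowalski 0.1736; Orozco 0.2569; Ibarra 0.1722; Tam 0.1080; Okafor 0.2893.
Raw shares: Kowalski 73,729.45; Orozco 109,111.04; Ibarra 73,145.45; Tam 45,865.02; Okafor 122,899.03.
At nearest $50: Kowalski $73,750; Orozco $109,100; Ibarra $73,150; Tam $45,850; Okafor $122,900. Sum = $424,750.
Sum already equals the total — no adjustment.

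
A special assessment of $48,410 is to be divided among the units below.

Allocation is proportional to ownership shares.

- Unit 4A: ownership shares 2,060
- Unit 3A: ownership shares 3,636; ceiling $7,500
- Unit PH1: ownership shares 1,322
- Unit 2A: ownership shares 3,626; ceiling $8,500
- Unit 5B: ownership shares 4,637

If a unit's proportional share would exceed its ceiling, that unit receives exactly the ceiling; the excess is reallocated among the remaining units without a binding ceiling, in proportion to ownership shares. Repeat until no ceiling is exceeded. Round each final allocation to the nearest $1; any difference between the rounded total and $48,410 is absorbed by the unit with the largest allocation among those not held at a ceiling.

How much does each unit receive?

Unit 4A: $8,326; Unit 3A: $7,500; Unit PH1: $5,343; Unit 2A: $8,500; Unit 5B: $18,741

Sum of ownership shares: 15,281.
Proportional shares (ignoring caps): Unit 4A 6,526.05; Unit 3A 11,518.80; Unit PH1 4,188.08; Unit 2A 11,487.12; Unit 5B 14,689.95.
Held at cap: Unit 3A ($7,500), Unit 2A ($8,500); remaining pool $32,410 reallocated over remaining ownership shares 8,019.
Shares after redistribution: Unit 4A 8,325.80 → $8,326; Unit PH1 5,343.06 → $5,343; Unit 5B 18,741.14 → $18,741.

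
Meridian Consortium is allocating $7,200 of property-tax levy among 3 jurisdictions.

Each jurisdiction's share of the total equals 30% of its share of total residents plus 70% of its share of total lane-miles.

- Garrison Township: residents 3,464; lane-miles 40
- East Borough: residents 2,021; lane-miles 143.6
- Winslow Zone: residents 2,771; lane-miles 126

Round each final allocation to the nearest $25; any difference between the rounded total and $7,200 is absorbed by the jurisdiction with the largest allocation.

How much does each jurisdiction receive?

Totals — residents 8,256, lane-miles 309.6.
Composite weights (30% residents + 70% lane-miles): Garrison Township 0.2163; East Borough 0.3981; Winslow Zone 0.3856.
Pro-rata amounts: Garrison Township 1,557.44; East Borough 2,866.42; Winslow Zone 2,776.13.
Rounded to nearest $25: Garrison Township $1,550; East Borough $2,875; Winslow Zone $2,775. Sum = $7,200.
Sum already equals the total — no adjustment.

Garrison Township: $1,550 | East Borough: $2,875 | Winslow Zone: $2,775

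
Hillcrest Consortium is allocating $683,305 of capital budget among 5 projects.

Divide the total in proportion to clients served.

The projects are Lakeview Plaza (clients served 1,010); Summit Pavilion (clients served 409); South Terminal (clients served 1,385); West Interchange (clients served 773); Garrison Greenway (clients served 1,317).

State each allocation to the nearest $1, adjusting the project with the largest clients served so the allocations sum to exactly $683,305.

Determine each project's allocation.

Lakeview Plaza: $141,017 · Summit Pavilion: $57,105 · South Terminal: $193,375 · West Interchange: $107,927 · Garrison Greenway: $183,881

Sum of clients served: 1,010 + 409 + 1,385 + 773 + 1,317 = 4,894.
Pro-rata amounts: Lakeview Plaza 141,017.17; Summit Pavilion 57,104.97; South Terminal 193,375.04; West Interchange 107,927.01; Garrison Greenway 183,880.81.
At nearest $1: Lakeview Plaza $141,017; Summit Pavilion $57,105; South Terminal $193,375; West Interchange $107,927; Garrison Greenway $183,881. Sum = $683,305.
Rounded total matches; no reconciliation needed.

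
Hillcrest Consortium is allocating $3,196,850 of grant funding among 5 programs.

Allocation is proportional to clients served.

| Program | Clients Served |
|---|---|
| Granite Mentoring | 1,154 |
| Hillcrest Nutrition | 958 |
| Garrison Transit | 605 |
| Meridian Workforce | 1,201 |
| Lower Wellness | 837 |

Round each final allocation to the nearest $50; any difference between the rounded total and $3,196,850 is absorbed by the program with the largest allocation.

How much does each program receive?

Clients served total: 4,755.
Proportional shares: Granite Mentoring 1,154/4,755 × $3,196,850 = 775,849.61; Hillcrest Nutrition 958/4,755 × $3,196,850 = 644,076.19; Garrison Transit 605/4,755 × $3,196,850 = 406,749.58; Meridian Workforce 1,201/4,755 × $3,196,850 = 807,448.34; Lower Wellness 837/4,755 × $3,196,850 = 562,726.28.
After rounding ($50): Granite Mentoring $775,850; Hillcrest Nutrition $644,100; Garrison Transit $406,750; Meridian Workforce $807,450; Lower Wellness $562,750. Sum = $3,196,900.
Difference $3,196,850 − $3,196,900 = −$50 applied to largest allocation (Meridian Workforce): Meridian Workforce becomes $807,400.

Granite Mentoring: $775,850 | Hillcrest Nutrition: $644,100 | Garrison Transit: $406,750 | Meridian Workforce: $807,400 | Lower Wellness: $562,750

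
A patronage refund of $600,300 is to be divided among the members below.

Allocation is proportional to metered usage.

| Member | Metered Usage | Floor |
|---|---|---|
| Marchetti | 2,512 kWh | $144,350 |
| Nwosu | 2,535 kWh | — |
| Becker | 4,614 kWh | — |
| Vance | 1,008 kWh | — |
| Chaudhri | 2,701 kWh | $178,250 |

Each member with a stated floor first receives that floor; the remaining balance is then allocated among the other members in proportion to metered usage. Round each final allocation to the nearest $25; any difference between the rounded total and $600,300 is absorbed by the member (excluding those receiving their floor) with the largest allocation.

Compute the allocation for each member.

Guaranteed amounts: Marchetti $144,350; Chaudhri $178,250. Remaining pool $277,700.
Remaining pool split over remaining metered usage 8,157: Nwosu 86,302.50 → $86,300; Becker 157,080.76 → $157,075; Vance 34,316.73 → $34,325.

Marchetti: $144,350 | Nwosu: $86,300 | Becker: $157,075 | Vance: $34,325 | Chaudhri: $178,250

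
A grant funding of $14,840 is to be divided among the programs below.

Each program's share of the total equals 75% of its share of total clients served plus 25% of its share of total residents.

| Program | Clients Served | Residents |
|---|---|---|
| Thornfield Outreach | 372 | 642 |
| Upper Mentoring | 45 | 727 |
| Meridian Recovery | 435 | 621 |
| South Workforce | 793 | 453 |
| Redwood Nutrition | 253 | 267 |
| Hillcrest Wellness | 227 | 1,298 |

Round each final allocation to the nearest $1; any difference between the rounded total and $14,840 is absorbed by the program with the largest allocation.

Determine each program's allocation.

Totals — clients served 2,125, residents 4,008.
Blended shares (75% clients served + 25% residents): Thornfield Outreach 0.1713; Upper Mentoring 0.0612; Meridian Recovery 0.1923; South Workforce 0.3081; Redwood Nutrition 0.1059; Hillcrest Wellness 0.1611.
Pro-rata amounts: Thornfield Outreach 2,542.67; Upper Mentoring 908.64; Meridian Recovery 2,853.20; South Workforce 4,572.77; Redwood Nutrition 1,572.27; Hillcrest Wellness 2,390.44.
After rounding ($1): Thornfield Outreach $2,543; Upper Mentoring $909; Meridian Recovery $2,853; South Workforce $4,573; Redwood Nutrition $1,572; Hillcrest Wellness $2,390. Sum = $14,840.
No rounding difference to absorb.

Thornfield Outreach: $2,543 | Upper Mentoring: $909 | Meridian Recovery: $2,853 | South Workforce: $4,573 | Redwood Nutrition: $1,572 | Hillcrest Wellness: $2,390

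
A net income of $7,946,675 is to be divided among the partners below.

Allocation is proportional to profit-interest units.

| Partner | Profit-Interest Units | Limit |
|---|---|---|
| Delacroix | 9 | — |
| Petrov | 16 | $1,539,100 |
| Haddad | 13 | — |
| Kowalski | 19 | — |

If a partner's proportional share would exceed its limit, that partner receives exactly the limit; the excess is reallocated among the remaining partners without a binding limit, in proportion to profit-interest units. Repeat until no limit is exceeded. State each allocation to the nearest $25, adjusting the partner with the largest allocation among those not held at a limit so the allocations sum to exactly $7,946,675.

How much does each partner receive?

Delacroix: $1,406,550 | Petrov: $1,539,100 | Haddad: $2,031,675 | Kowalski: $2,969,350

Sum of profit-interest units: 57.
Unconstrained shares: Delacroix 1,254,738.16; Petrov 2,230,645.61; Haddad 1,812,399.56; Kowalski 2,648,891.67.
Held at cap: Petrov ($1,539,100); residual $6,407,575 reallocated over remaining profit-interest units 41.
Remaining shares: Delacroix 1,406,540.85 → $1,406,550; Haddad 2,031,670.12 → $2,031,675; Kowalski 2,969,364.02 → $2,969,375.
Rounding difference −$25 applied to Kowalski → $2,969,350.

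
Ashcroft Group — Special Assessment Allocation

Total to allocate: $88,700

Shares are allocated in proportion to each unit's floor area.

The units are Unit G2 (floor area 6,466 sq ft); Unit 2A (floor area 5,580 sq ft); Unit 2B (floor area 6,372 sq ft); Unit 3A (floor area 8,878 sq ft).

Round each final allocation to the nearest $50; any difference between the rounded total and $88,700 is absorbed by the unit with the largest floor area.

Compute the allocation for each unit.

Total floor area = 6,466 + 5,580 + 6,372 + 8,878 = 27,296.
Pro-rata amounts: Unit G2 21,011.66; Unit 2A 18,132.55; Unit 2B 20,706.20; Unit 3A 28,849.60.
After rounding ($50): Unit G2 $21,000; Unit 2A $18,150; Unit 2B $20,700; Unit 3A $28,850. Sum = $88,700.
Rounded total matches; no reconciliation needed.

Unit G2: $21,000 · Unit 2A: $18,150 · Unit 2B: $20,700 · Unit 3A: $28,850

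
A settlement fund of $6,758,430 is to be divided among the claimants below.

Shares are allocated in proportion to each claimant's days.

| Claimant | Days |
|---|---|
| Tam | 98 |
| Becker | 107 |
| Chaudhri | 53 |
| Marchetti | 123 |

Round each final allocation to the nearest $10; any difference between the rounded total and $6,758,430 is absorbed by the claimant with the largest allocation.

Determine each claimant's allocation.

Tam: $1,738,390 · Becker: $1,898,040 · Chaudhri: $940,150 · Marchetti: $2,181,850

Days total: 381.
Pro-rata amounts: Tam 98/381 × $6,758,430 = 1,738,388.82; Becker 107/381 × $6,758,430 = 1,898,036.77; Chaudhri 53/381 × $6,758,430 = 940,149.06; Marchetti 123/381 × $6,758,430 = 2,181,855.35.
After rounding ($10): Tam $1,738,390; Becker $1,898,040; Chaudhri $940,150; Marchetti $2,181,860. Sum = $6,758,440.
Difference $6,758,430 − $6,758,440 = −$10 applied to largest allocation (Marchetti): Marchetti becomes $2,181,850.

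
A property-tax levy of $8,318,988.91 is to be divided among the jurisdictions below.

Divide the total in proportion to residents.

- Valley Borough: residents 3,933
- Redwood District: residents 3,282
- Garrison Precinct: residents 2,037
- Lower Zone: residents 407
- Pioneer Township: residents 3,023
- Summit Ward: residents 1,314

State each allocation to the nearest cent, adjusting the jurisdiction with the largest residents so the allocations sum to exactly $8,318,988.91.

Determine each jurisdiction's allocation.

Valley Borough: $2,337,709.58 · Redwood District: $1,950,766.05 · Garrison Precinct: $1,210,758.82 · Lower Zone: $241,914.01 · Pioneer Township: $1,796,820.77 · Summit Ward: $781,019.68

Total residents = 3,933 + 3,282 + 2,037 + 407 + 3,023 + 1,314 = 13,996.
Pro-rata amounts: Valley Borough 2,337,709.5872; Redwood District 1,950,766.0476; Garrison Precinct 1,210,758.8175; Lower Zone 241,914.0102; Pioneer Township 1,796,820.7684; Summit Ward 781,019.6790.
At nearest cent: Valley Borough $2,337,709.59; Redwood District $1,950,766.05; Garrison Precinct $1,210,758.82; Lower Zone $241,914.01; Pioneer Township $1,796,820.77; Summit Ward $781,019.68. Sum = $8,318,988.92.
Difference $8,318,988.91 − $8,318,988.92 = −$0.01 applied to largest residents (Valley Borough): Valley Borough becomes $2,337,709.58.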